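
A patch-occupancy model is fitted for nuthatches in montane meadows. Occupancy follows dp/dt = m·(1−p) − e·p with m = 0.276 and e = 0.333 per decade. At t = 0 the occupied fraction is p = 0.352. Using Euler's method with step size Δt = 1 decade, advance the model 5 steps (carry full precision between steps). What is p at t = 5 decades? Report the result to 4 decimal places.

0.4523

Update rule: p ← p + [m·(1−p) − e·p]·Δt with Δt = 1.
  1  |  dp/dt·Δt = +0.061632  |  p_1 = 0.413632
  2  |  dp/dt·Δt = +0.024098  |  p_2 = 0.437730
  3  |  dp/dt·Δt = +0.009422  |  p_3 = 0.447152
  4  |  dp/dt·Δt = +0.003684  |  p_4 = 0.450837
  5  |  dp/dt·Δt = +0.001441  |  p_5 = 0.452277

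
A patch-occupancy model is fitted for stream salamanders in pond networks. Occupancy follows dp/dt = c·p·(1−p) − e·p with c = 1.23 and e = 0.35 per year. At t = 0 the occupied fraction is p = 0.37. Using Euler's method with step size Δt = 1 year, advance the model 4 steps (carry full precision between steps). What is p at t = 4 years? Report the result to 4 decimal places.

0.7136

Update rule: p ← p + [c·p·(1−p) − e·p]·Δt with Δt = 1.
  1  |  dp/dt·Δt = +0.157213  |  p_1 = 0.527213
  2  |  dp/dt·Δt = +0.122065  |  p_2 = 0.649278
  3  |  dp/dt·Δt = +0.052844  |  p_3 = 0.702121
  4  |  dp/dt·Δt = +0.011508  |  p_4 = 0.713630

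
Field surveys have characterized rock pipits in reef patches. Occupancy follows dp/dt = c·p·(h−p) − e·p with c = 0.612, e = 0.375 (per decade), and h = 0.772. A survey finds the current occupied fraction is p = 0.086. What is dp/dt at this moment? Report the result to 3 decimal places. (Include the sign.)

0.004

Colonization term: c·p·(h−p) = 0.612×0.086×0.6860 = 0.03611.
Extinction term: e·p = 0.03225.
dp/dt = 0.03611 − 0.03225 = 0.00386.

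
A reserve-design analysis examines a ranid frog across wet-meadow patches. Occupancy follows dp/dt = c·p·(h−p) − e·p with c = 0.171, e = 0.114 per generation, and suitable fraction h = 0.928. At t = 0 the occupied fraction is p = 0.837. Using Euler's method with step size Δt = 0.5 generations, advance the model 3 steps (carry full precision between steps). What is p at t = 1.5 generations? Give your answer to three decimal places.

0.727

Update rule: p ← p + [c·p·(h−p) − e·p]·Δt with Δt = 0.5.
step 1: Δp = -0.04120, p = 0.79580
step 2: Δp = -0.03637, p = 0.75944
step 3: Δp = -0.03234, p = 0.72709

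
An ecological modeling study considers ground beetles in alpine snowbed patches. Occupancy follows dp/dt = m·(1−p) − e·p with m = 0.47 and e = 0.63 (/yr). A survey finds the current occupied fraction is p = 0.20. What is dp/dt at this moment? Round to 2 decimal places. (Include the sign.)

0.25

Colonization term: m·(1−p) = 0.47×0.8000 = 0.37600.
Extinction term: e·p = 0.12600.
dp/dt = 0.37600 − 0.12600 = 0.25000.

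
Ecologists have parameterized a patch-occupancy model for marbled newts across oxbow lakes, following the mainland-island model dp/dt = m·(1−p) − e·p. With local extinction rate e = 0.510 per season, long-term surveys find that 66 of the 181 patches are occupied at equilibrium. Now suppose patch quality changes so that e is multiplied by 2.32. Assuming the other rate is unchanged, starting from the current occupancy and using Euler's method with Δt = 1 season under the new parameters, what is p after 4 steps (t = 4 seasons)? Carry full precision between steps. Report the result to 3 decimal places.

Observed p* = 66/181 = 0.36464.
Balance m(1−p*) = e·p* gives m = e·p*/(1−p*) = 0.510×0.36464/0.63536 = 0.29270.
Starting from p₀ = 0.36464; update p ← p + (dp/dt)·Δt with the new parameters.
step 1: Δp = -0.24548, p = 0.11916
step 2: Δp = +0.11682, p = 0.23599
step 3: Δp = -0.05559, p = 0.18039
step 4: Δp = +0.02646, p = 0.20685

0.207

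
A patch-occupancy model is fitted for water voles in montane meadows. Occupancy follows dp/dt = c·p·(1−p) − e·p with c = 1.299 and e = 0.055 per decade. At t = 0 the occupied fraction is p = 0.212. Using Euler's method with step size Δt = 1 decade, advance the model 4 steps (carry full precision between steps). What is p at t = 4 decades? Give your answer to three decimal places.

Update rule: p ← p + [c·p·(1−p) − e·p]·Δt with Δt = 1.
p: 0.21200 → 0.41735  (Δp = +0.20535)
p: 0.41735 → 0.71027  (Δp = +0.29292)
p: 0.71027 → 0.93852  (Δp = +0.22825)
p: 0.93852 → 0.96185  (Δp = +0.02333)

0.962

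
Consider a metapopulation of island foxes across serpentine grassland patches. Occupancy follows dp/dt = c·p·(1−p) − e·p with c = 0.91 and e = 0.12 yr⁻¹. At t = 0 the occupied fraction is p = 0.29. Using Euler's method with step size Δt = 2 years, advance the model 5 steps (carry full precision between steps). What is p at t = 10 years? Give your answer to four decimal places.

0.8635

Update rule: p ← p + [c·p·(1−p) − e·p]·Δt with Δt = 2.
step 1: Δp = +0.30514, p = 0.59514
step 2: Δp = +0.29569, p = 0.89083
step 3: Δp = -0.03680, p = 0.85403
step 4: Δp = +0.02192, p = 0.87595
step 5: Δp = -0.01246, p = 0.86349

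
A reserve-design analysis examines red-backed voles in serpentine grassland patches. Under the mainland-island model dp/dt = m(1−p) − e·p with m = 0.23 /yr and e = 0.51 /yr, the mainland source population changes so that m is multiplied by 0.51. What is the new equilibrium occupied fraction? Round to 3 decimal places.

0.187

Before: p* = 0.23/(0.23+0.51) = 0.3108.
After: m = 0.1173, e = 0.51; p* = 0.1173/0.6273 = 0.1870.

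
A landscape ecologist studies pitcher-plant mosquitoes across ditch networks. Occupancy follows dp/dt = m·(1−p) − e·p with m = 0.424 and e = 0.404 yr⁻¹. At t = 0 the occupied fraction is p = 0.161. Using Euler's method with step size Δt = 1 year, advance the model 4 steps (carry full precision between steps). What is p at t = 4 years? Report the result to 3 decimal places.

Update rule: p ← p + [m·(1−p) − e·p]·Δt with Δt = 1.
  1  |  dp/dt·Δt = +0.290692  |  p_1 = 0.451692
  2  |  dp/dt·Δt = +0.049999  |  p_2 = 0.501691
  3  |  dp/dt·Δt = +0.008600  |  p_3 = 0.510291
  4  |  dp/dt·Δt = +0.001479  |  p_4 = 0.511770

0.512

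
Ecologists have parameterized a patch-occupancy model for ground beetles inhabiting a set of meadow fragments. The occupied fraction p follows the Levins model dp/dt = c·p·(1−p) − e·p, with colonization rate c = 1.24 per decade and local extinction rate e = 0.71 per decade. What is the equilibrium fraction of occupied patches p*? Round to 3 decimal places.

0.427

Setting dp/dt = 0 and dividing through by p* gives c·(1−p*) = e.
So p* = 1 − e/c = 1 − 0.71/1.24 = 1 − 0.5726 = 0.4274.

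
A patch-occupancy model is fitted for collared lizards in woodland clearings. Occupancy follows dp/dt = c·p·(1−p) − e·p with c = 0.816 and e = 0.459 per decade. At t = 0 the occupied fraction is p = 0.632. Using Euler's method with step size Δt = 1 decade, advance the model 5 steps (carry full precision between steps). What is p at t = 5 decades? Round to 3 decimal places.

Update rule: p ← p + [c·p·(1−p) − e·p]·Δt with Δt = 1.
p: 0.63200 → 0.53169  (Δp = -0.10031)
p: 0.53169 → 0.49083  (Δp = -0.04087)
p: 0.49083 → 0.46947  (Δp = -0.02136)
p: 0.46947 → 0.45722  (Δp = -0.01225)
p: 0.45722 → 0.44986  (Δp = -0.00736)

0.450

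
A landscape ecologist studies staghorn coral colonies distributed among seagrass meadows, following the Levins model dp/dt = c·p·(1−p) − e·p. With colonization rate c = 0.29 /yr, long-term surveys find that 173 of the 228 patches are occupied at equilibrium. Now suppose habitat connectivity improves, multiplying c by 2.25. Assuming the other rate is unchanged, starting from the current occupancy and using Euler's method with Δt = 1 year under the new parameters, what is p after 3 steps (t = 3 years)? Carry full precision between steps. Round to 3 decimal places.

Observed p* = 173/228 = 0.75877.
Balance c(1−p*) = e gives e = 0.29×(1 − 0.75877) = 0.06996.
Starting from p₀ = 0.75877; update p ← p + (dp/dt)·Δt with the new parameters.
t = 1: p = 0.75877 + (+0.06635) = 0.82512
t = 2: p = 0.82512 + (+0.03643) = 0.86155
t = 3: p = 0.86155 + (+0.01756) = 0.87911

0.879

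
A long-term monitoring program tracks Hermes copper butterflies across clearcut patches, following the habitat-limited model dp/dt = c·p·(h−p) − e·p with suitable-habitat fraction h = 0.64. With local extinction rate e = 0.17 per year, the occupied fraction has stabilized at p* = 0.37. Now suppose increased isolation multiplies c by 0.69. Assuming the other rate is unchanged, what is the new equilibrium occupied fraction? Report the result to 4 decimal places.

Balance c(h−p*) = e gives c = e/(0.64 − 0.37000) = 0.17/0.27000 = 0.62963.
New p* = 0.64 − e/c = 0.64 − 0.17000/0.43444 = 0.24869.

0.2487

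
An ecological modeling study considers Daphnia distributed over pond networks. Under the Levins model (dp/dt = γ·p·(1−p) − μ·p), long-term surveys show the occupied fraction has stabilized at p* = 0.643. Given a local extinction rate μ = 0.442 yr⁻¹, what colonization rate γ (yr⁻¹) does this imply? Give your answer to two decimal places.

At equilibrium γ(1−p*) = μ, so γ = μ/(1−p*).
γ = 0.442/(1 − 0.643) = 0.442/0.3570 = 1.2381.

1.24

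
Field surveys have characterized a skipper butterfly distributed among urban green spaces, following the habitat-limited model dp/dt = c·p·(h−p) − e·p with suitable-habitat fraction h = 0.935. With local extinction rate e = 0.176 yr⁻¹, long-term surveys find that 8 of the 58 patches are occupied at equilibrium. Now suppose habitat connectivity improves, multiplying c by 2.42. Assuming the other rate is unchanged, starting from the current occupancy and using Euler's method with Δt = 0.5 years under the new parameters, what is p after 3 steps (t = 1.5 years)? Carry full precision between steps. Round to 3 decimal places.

0.194

Observed p* = 8/58 = 0.13793.
Balance c(h−p*) = e gives c = e/(0.935 − 0.13793) = 0.176/0.79707 = 0.22081.
Starting from p₀ = 0.13793; update p ← p + (dp/dt)·Δt with the new parameters.
step 1: Δp = +0.01724, p = 0.15517
step 2: Δp = +0.01868, p = 0.17384
step 3: Δp = +0.02006, p = 0.19390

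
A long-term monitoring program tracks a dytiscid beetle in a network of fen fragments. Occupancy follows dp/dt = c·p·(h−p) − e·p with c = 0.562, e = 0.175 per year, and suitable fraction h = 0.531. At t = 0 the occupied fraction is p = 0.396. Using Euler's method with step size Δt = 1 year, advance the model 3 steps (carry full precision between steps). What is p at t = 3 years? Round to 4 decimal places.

Update rule: p ← p + [c·p·(h−p) − e·p]·Δt with Δt = 1.
p: 0.39600 → 0.35674  (Δp = -0.03926)
p: 0.35674 → 0.32925  (Δp = -0.02749)
p: 0.32925 → 0.30896  (Δp = -0.02029)

0.3090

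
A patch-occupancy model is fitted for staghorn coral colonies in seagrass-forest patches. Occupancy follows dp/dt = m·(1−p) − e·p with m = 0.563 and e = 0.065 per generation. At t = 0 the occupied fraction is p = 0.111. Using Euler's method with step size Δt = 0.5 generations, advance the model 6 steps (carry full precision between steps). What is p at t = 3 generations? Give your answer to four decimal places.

Update rule: p ← p + [m·(1−p) − e·p]·Δt with Δt = 0.5.
step 1: Δp = +0.24665, p = 0.35765
step 2: Δp = +0.16920, p = 0.52685
step 3: Δp = +0.11607, p = 0.64292
step 4: Δp = +0.07962, p = 0.72254
step 5: Δp = +0.05462, p = 0.77716
step 6: Δp = +0.03747, p = 0.81463

0.8146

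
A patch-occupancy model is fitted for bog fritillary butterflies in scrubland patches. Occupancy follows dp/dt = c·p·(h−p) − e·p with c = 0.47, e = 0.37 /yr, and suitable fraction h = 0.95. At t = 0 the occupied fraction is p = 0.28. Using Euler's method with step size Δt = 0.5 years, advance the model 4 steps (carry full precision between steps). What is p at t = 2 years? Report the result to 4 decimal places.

Update rule: p ← p + [c·p·(h−p) − e·p]·Δt with Δt = 0.5.
p: 0.28000 → 0.27229  (Δp = -0.00771)
p: 0.27229 → 0.26528  (Δp = -0.00701)
p: 0.26528 → 0.25889  (Δp = -0.00639)
p: 0.25889 → 0.25304  (Δp = -0.00585)

0.2530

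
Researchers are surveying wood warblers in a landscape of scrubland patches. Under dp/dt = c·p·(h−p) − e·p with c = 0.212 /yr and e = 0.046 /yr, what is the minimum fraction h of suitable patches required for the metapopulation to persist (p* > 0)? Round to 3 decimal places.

p* = h − e/c is positive only when h > e/c.
h_min = e/c = 0.046/0.212 = 0.2170.

0.217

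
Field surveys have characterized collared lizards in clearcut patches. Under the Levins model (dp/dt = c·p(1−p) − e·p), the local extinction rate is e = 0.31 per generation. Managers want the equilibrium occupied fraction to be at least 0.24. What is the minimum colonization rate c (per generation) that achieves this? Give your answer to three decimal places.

p* = 1 − e/c ≥ 0.24 requires e/c ≤ 0.7600, i.e. c ≥ e/0.7600.
c_min = 0.31/0.7600 = 0.4079.

0.408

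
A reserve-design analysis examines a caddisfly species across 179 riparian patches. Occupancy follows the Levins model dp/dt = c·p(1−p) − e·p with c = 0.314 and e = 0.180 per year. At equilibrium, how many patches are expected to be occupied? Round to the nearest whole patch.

76

p* = 1 − e/c = 1 − 0.180/0.314 = 0.4268.
Expected occupied patches = N × p* = 179 × 0.4268 = 76.39 ≈ 76.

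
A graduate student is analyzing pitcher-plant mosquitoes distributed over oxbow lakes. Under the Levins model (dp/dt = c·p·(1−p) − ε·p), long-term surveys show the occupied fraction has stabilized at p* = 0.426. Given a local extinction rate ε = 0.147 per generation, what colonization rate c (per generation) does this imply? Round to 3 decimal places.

At equilibrium c(1−p*) = ε, so c = ε/(1−p*).
c = 0.147/(1 − 0.426) = 0.147/0.5740 = 0.2561.

0.256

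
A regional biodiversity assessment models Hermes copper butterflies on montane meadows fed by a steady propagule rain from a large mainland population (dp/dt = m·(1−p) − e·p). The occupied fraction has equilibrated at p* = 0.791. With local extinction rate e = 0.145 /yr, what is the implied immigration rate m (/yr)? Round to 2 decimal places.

0.55

At equilibrium m(1−p*) = e·p*, so m = e·p*/(1−p*).
m = 0.145 × 0.791 / 0.2090 = 0.1147/0.2090 = 0.5488.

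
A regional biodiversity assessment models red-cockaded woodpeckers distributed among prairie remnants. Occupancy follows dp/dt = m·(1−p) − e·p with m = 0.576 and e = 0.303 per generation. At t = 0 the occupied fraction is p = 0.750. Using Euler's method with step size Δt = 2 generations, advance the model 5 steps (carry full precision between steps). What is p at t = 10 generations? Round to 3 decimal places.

Update rule: p ← p + [m·(1−p) − e·p]·Δt with Δt = 2.
  1  |  dp/dt·Δt = -0.166500  |  p_1 = 0.583500
  2  |  dp/dt·Δt = +0.126207  |  p_2 = 0.709707
  3  |  dp/dt·Δt = -0.095665  |  p_3 = 0.614042
  4  |  dp/dt·Δt = +0.072514  |  p_4 = 0.686556
  5  |  dp/dt·Δt = -0.054966  |  p_5 = 0.631590

0.632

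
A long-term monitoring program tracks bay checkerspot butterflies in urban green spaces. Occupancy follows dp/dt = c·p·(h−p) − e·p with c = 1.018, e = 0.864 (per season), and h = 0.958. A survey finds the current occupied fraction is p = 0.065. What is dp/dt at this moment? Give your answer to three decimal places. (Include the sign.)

Colonization term: c·p·(h−p) = 1.018×0.065×0.8930 = 0.05909.
Extinction term: e·p = 0.05616.
dp/dt = 0.05909 − 0.05616 = 0.00293.

0.003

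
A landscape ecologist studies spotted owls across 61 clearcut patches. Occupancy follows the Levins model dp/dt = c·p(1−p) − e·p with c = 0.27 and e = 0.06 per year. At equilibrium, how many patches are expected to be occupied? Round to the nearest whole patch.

p* = 1 − e/c = 1 − 0.06/0.27 = 0.7778.
Expected occupied patches = N × p* = 61 × 0.7778 = 47.44 ≈ 47.

47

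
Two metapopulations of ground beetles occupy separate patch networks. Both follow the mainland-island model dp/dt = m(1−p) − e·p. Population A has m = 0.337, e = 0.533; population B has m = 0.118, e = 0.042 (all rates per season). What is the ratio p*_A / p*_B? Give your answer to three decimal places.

0.525

A: p*_A = m/(m+e) = 0.337/0.8700 = 0.3874.
B: p*_B = 0.118/0.1600 = 0.7375.
p*_A / p*_B = 0.3874/0.7375 = 0.5252.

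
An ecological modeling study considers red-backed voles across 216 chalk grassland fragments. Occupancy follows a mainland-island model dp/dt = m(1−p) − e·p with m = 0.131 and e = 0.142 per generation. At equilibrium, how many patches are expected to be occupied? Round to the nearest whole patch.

p* = m/(m+e) = 0.131/0.2730 = 0.4799.
Expected occupied patches = N × p* = 216 × 0.4799 = 103.65 ≈ 104.

104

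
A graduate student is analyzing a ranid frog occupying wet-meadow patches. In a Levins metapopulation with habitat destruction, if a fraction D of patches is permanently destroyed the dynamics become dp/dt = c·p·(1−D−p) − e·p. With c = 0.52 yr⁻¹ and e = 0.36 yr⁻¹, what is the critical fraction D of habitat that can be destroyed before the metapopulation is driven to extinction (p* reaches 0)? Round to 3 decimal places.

0.308

The nontrivial equilibrium is p* = (1−D) − e/c; extinction occurs when this hits zero.
So D_crit = 1 − e/c = 1 − 0.36/0.52 = 1 − 0.6923 = 0.3077.
Note this equals the original equilibrium occupancy — the Levins extinction-debt result.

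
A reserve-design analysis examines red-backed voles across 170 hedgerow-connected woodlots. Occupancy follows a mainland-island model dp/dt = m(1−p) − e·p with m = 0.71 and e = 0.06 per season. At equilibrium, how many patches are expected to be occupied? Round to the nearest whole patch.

157

p* = m/(m+e) = 0.71/0.7700 = 0.9221.
Expected occupied patches = N × p* = 170 × 0.9221 = 156.75 ≈ 157.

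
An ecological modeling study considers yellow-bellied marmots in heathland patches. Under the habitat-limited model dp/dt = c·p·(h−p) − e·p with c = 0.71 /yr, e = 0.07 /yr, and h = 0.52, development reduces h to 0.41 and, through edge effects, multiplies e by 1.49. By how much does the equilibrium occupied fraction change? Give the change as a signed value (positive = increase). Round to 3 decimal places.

-0.158

Before: p* = h − e/c = 0.52 − 0.07/0.71 = 0.52 − 0.0986 = 0.4214.
After: c = 0.71, e = 0.1043, h = 0.41; p* = 0.41 − 0.1043/0.71 = 0.2631.
Δp* = 0.2631 − 0.4214 = -0.1583.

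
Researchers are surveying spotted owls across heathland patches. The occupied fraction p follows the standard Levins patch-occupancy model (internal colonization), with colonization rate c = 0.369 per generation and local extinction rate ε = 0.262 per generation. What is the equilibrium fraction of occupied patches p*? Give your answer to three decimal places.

Setting dp/dt = 0 and dividing through by p* gives c·(1−p*) = ε.
So p* = 1 − ε/c = 1 − 0.262/0.369 = 1 − 0.7100 = 0.2900.

0.290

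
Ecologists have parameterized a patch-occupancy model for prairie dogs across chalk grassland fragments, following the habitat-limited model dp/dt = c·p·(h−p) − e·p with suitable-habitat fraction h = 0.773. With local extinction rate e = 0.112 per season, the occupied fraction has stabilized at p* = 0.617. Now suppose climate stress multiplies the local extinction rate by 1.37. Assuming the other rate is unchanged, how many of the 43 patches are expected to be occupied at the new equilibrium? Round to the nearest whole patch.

24

Balance c(h−p*) = e gives c = e/(0.773 − 0.61700) = 0.112/0.15600 = 0.71795.
New p* = 0.773 − e/c = 0.773 − 0.15344/0.71795 = 0.55928.
Expected occupied = 43 × 0.55928 = 24.05 ≈ 24.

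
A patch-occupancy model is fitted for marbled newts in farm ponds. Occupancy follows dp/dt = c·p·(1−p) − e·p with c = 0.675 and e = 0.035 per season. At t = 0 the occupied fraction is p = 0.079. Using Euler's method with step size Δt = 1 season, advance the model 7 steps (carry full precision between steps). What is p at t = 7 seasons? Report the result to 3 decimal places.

Update rule: p ← p + [c·p·(1−p) − e·p]·Δt with Δt = 1.
step 1: Δp = +0.04635, p = 0.12535
step 2: Δp = +0.06962, p = 0.19496
step 3: Δp = +0.09912, p = 0.29408
step 4: Δp = +0.12984, p = 0.42392
step 5: Δp = +0.15001, p = 0.57393
step 6: Δp = +0.14497, p = 0.71890
step 7: Δp = +0.11124, p = 0.83014

0.830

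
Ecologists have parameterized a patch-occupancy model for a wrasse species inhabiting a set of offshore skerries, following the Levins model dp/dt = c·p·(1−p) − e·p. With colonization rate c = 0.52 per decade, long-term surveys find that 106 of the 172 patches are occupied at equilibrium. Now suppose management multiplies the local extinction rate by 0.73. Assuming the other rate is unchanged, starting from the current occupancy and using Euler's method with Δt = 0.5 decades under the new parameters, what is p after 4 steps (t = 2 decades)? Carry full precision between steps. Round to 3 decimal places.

Observed p* = 106/172 = 0.61628.
Balance c(1−p*) = e gives e = 0.52×(1 − 0.61628) = 0.19953.
Starting from p₀ = 0.61628; update p ← p + (dp/dt)·Δt with the new parameters.
step 1: Δp = +0.01660, p = 0.63288
step 2: Δp = +0.01432, p = 0.64720
step 3: Δp = +0.01223, p = 0.65943
step 4: Δp = +0.01037, p = 0.66979

0.670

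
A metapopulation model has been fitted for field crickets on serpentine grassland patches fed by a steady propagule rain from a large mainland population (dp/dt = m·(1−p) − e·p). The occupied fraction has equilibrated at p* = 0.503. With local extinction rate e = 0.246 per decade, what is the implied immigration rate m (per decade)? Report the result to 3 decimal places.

At equilibrium m(1−p*) = e·p*, so m = e·p*/(1−p*).
m = 0.246 × 0.503 / 0.4970 = 0.1237/0.4970 = 0.2490.

0.249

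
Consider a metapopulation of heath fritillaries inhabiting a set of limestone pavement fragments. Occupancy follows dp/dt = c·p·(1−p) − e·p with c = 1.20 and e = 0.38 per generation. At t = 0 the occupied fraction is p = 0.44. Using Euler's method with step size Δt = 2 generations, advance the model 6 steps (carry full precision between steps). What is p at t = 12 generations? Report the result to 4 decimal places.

0.6818

Update rule: p ← p + [c·p·(1−p) − e·p]·Δt with Δt = 2.
  1  |  dp/dt·Δt = +0.256960  |  p_1 = 0.696960
  2  |  dp/dt·Δt = -0.022793  |  p_2 = 0.674167
  3  |  dp/dt·Δt = +0.014832  |  p_3 = 0.688998
  4  |  dp/dt·Δt = -0.009368  |  p_4 = 0.679631
  5  |  dp/dt·Δt = +0.006039  |  p_5 = 0.685670
  6  |  dp/dt·Δt = -0.003845  |  p_6 = 0.681825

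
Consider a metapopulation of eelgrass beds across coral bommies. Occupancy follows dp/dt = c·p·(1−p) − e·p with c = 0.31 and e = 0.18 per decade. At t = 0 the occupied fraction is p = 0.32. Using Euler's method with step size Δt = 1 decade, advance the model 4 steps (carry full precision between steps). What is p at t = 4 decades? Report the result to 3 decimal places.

Update rule: p ← p + [c·p·(1−p) − e·p]·Δt with Δt = 1.
  1  |  dp/dt·Δt = +0.009856  |  p_1 = 0.329856
  2  |  dp/dt·Δt = +0.009152  |  p_2 = 0.339008
  3  |  dp/dt·Δt = +0.008444  |  p_3 = 0.347452
  4  |  dp/dt·Δt = +0.007745  |  p_4 = 0.355196

0.355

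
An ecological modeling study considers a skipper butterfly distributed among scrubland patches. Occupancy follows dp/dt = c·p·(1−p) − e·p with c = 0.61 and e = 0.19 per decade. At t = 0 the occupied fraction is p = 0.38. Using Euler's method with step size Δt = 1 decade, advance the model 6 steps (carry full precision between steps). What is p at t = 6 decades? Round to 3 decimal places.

0.659

Update rule: p ← p + [c·p·(1−p) − e·p]·Δt with Δt = 1.
t = 1: p = 0.38000 + (+0.07152) = 0.45152
t = 2: p = 0.45152 + (+0.06528) = 0.51679
t = 3: p = 0.51679 + (+0.05414) = 0.57093
t = 4: p = 0.57093 + (+0.04095) = 0.61189
t = 5: p = 0.61189 + (+0.02861) = 0.64049
t = 6: p = 0.64049 + (+0.01877) = 0.65926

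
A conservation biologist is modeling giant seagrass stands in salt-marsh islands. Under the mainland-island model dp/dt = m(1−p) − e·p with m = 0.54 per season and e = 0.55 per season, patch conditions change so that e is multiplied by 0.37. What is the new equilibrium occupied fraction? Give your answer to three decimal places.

Before: p* = 0.54/(0.54+0.55) = 0.4954.
After: m = 0.54, e = 0.2035; p* = 0.54/0.7435 = 0.7263.

0.726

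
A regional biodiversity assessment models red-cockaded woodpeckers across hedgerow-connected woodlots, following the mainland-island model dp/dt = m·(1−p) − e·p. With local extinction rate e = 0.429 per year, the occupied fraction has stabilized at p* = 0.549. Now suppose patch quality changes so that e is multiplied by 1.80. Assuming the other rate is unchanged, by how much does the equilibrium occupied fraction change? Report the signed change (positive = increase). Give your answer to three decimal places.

Balance m(1−p*) = e·p* gives m = e·p*/(1−p*) = 0.429×0.54900/0.45100 = 0.52222.
New p* = m/(m+e) = 0.52222/(0.52222+0.77220) = 0.40344.
Δp* = 0.40344 − 0.54900 = -0.14556.

-0.146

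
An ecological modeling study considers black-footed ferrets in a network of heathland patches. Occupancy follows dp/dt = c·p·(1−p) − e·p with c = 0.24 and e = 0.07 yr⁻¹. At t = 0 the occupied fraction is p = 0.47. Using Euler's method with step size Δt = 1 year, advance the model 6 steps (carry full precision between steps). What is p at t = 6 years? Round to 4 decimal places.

0.6032

Update rule: p ← p + [c·p·(1−p) − e·p]·Δt with Δt = 1.
  1  |  dp/dt·Δt = +0.026884  |  p_1 = 0.496884
  2  |  dp/dt·Δt = +0.025216  |  p_2 = 0.522100
  3  |  dp/dt·Δt = +0.023336  |  p_3 = 0.545436
  4  |  dp/dt·Δt = +0.021324  |  p_4 = 0.566760
  5  |  dp/dt·Δt = +0.019257  |  p_5 = 0.586017
  6  |  dp/dt·Δt = +0.017203  |  p_6 = 0.603220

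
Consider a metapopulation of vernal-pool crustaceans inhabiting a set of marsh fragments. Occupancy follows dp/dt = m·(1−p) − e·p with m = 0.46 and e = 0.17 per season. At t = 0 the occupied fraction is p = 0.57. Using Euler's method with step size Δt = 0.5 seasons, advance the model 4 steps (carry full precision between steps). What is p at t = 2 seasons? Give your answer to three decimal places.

0.695

Update rule: p ← p + [m·(1−p) − e·p]·Δt with Δt = 0.5.
step 1: Δp = +0.05045, p = 0.62045
step 2: Δp = +0.03456, p = 0.65501
step 3: Δp = +0.02367, p = 0.67868
step 4: Δp = +0.01622, p = 0.69490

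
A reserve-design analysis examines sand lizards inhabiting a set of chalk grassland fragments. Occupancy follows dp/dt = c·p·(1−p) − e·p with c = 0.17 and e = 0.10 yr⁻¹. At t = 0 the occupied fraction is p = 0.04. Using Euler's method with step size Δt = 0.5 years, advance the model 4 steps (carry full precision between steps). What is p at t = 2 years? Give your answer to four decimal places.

0.0453

Update rule: p ← p + [c·p·(1−p) − e·p]·Δt with Δt = 0.5.
p: 0.04000 → 0.04126  (Δp = +0.00126)
p: 0.04126 → 0.04256  (Δp = +0.00130)
p: 0.04256 → 0.04390  (Δp = +0.00134)
p: 0.04390 → 0.04527  (Δp = +0.00137)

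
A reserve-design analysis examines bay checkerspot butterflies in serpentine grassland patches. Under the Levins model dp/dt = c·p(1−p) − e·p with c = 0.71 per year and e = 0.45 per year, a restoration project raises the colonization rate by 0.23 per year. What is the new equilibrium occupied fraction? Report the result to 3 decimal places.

0.521

Before: p* = 1 − 0.45/0.71 = 0.3662.
After the change, c = 0.94, e = 0.45, so p* = 1 − 0.45/0.94 = 0.5213.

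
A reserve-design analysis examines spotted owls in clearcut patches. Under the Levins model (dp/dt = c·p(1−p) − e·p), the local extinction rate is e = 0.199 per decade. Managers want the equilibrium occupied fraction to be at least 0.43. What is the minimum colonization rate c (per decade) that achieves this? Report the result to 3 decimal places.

p* = 1 − e/c ≥ 0.43 requires e/c ≤ 0.5700, i.e. c ≥ e/0.5700.
c_min = 0.199/0.5700 = 0.3491.

0.349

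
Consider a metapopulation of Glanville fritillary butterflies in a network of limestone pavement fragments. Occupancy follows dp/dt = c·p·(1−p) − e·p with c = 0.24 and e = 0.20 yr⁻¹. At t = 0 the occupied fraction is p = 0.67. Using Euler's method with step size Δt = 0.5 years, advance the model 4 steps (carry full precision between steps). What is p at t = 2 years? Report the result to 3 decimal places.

0.537

Update rule: p ← p + [c·p·(1−p) − e·p]·Δt with Δt = 0.5.
p: 0.67000 → 0.62953  (Δp = -0.04047)
p: 0.62953 → 0.59457  (Δp = -0.03497)
p: 0.59457 → 0.56404  (Δp = -0.03053)
p: 0.56404 → 0.53714  (Δp = -0.02690)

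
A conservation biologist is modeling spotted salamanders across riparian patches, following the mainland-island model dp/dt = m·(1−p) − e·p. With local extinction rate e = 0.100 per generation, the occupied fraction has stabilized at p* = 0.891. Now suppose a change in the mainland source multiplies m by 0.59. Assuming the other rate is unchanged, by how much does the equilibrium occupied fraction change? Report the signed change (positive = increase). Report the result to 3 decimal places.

-0.063

Balance m(1−p*) = e·p* gives m = e·p*/(1−p*) = 0.100×0.89100/0.10900 = 0.81743.
New p* = m/(m+e) = 0.48228/(0.48228+0.10000) = 0.82826.
Δp* = 0.82826 − 0.89100 = -0.06274.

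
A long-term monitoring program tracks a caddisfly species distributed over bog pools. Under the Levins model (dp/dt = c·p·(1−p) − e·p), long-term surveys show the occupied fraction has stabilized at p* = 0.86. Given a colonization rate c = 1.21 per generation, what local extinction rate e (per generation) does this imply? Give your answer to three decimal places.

At equilibrium c(1−p*) = e.
e = 1.21 × (1 − 0.86) = 1.21 × 0.1400 = 0.1694.

0.169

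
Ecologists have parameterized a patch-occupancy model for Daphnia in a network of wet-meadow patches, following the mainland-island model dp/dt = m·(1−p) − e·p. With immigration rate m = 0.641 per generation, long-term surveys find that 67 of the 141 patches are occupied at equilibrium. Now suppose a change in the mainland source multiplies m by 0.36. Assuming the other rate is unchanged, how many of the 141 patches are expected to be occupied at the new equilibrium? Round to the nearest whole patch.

35

Observed p* = 67/141 = 0.47518.
Balance m(1−p*) = e·p* gives e = m(1−p*)/p* = 0.641×0.52482/0.47518 = 0.70796.
New p* = m/(m+e) = 0.23076/(0.23076+0.70796) = 0.24582.
Expected occupied = 141 × 0.24582 = 34.66 ≈ 35.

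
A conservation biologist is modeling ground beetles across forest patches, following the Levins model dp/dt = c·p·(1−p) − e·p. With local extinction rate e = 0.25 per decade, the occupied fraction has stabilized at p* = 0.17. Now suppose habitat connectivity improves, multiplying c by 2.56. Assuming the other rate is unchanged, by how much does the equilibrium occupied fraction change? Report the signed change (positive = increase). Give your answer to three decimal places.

Balance c(1−p*) = e gives c = e/(1 − 0.17000) = 0.25/0.83000 = 0.30120.
New p* = 1 − e/c = 1 − 0.25000/0.77107 = 0.67578.
Δp* = 0.67578 − 0.17000 = +0.50578.

0.506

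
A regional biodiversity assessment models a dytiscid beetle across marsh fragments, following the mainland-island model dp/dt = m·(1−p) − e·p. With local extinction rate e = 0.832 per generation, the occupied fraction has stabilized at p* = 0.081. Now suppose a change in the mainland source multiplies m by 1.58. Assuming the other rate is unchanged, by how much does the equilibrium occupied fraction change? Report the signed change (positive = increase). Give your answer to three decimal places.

Balance m(1−p*) = e·p* gives m = e·p*/(1−p*) = 0.832×0.08100/0.91900 = 0.07333.
New p* = m/(m+e) = 0.11586/(0.11586+0.83200) = 0.12223.
Δp* = 0.12223 − 0.08100 = +0.04123.

0.041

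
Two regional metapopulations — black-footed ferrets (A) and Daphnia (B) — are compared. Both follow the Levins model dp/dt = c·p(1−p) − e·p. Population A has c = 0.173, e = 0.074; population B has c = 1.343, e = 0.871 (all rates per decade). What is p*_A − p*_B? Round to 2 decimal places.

A: p*_A = 1 − 0.074/0.173 = 0.5723.
B: p*_B = 1 − 0.871/1.343 = 0.3515.
p*_A − p*_B = 0.5723 − 0.3515 = 0.2208.

0.22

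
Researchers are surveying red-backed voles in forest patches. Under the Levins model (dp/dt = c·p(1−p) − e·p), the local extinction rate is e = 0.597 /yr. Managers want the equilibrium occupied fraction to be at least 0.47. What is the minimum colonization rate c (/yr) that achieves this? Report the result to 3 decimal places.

1.126

p* = 1 − e/c ≥ 0.47 requires e/c ≤ 0.5300, i.e. c ≥ e/0.5300.
c_min = 0.597/0.5300 = 1.1264.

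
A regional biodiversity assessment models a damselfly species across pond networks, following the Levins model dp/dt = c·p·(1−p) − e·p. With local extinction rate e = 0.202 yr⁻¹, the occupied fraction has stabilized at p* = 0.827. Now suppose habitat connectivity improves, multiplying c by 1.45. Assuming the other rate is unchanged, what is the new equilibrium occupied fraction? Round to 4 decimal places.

0.8807

Balance c(1−p*) = e gives c = e/(1 − 0.82700) = 0.202/0.17300 = 1.16763.
New p* = 1 − e/c = 1 − 0.20200/1.69306 = 0.88069.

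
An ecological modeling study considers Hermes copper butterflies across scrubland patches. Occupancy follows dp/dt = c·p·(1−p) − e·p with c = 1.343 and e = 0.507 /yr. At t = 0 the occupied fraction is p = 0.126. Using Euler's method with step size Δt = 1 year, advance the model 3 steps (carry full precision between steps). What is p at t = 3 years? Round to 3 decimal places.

0.456

Update rule: p ← p + [c·p·(1−p) − e·p]·Δt with Δt = 1.
p: 0.12600 → 0.21001  (Δp = +0.08401)
p: 0.21001 → 0.32635  (Δp = +0.11634)
p: 0.32635 → 0.45615  (Δp = +0.12979)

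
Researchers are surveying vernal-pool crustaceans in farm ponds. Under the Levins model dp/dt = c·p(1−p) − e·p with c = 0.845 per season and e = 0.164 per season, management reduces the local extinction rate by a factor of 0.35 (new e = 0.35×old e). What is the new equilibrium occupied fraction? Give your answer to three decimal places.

Before: p* = 1 − 0.164/0.845 = 0.8059.
After the change, c = 0.845, e = 0.0574, so p* = 1 − 0.0574/0.845 = 0.9321.

0.932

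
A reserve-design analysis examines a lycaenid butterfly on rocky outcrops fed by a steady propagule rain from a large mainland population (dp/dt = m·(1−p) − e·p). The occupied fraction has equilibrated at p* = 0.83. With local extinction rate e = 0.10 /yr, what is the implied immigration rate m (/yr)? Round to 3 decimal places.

At equilibrium m(1−p*) = e·p*, so m = e·p*/(1−p*).
m = 0.10 × 0.83 / 0.1700 = 0.0830/0.1700 = 0.4882.

0.488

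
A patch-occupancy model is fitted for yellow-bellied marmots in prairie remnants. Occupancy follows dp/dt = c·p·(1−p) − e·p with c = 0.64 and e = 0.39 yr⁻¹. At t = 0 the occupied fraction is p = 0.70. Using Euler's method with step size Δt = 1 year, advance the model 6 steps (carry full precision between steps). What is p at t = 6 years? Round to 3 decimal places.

0.418

Update rule: p ← p + [c·p·(1−p) − e·p]·Δt with Δt = 1.
t = 1: p = 0.70000 + (-0.13860) = 0.56140
t = 2: p = 0.56140 + (-0.06136) = 0.50004
t = 3: p = 0.50004 + (-0.03502) = 0.46503
t = 4: p = 0.46503 + (-0.02214) = 0.44288
t = 5: p = 0.44288 + (-0.01481) = 0.42807
t = 6: p = 0.42807 + (-0.01026) = 0.41781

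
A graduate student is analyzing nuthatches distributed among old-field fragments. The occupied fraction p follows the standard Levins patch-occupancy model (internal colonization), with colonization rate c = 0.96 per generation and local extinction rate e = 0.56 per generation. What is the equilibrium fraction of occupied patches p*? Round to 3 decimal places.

At equilibrium, colonization balances extinction: c·p*·(1−p*) = e·p*.
So p* = 1 − e/c = 1 − 0.56/0.96 = 1 − 0.5833 = 0.4167.

0.417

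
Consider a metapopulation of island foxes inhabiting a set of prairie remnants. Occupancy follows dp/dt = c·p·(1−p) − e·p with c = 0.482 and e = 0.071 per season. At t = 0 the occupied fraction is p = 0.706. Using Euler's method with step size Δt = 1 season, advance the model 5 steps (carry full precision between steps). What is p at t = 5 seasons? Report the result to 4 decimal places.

0.8388

Update rule: p ← p + [c·p·(1−p) − e·p]·Δt with Δt = 1.
step 1: Δp = +0.04992, p = 0.75592
step 2: Δp = +0.03526, p = 0.79118
step 3: Δp = +0.02346, p = 0.81464
step 4: Δp = +0.01494, p = 0.82958
step 5: Δp = +0.00924, p = 0.83883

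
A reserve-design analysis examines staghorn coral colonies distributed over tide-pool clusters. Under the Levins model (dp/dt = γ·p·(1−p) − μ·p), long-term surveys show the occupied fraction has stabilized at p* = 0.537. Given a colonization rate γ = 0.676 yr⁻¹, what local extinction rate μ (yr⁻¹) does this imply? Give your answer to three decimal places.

At equilibrium γ(1−p*) = μ.
μ = 0.676 × (1 − 0.537) = 0.676 × 0.4630 = 0.3130.

0.313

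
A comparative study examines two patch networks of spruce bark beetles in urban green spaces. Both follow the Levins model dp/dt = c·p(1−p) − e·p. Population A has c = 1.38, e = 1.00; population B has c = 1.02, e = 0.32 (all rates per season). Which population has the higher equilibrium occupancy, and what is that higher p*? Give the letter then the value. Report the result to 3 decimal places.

A: p*_A = 1 − 1.00/1.38 = 0.2754.
B: p*_B = 1 − 0.32/1.02 = 0.6863.
B is higher at 0.6863.

B, 0.686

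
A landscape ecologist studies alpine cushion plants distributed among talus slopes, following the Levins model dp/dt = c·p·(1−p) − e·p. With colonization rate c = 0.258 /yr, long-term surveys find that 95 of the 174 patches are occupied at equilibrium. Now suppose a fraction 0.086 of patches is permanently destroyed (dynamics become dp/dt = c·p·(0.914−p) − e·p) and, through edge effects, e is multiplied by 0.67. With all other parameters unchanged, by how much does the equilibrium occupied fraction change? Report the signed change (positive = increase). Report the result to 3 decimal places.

0.064

Observed p* = 95/174 = 0.54598.
Balance c(1−p*) = e gives e = 0.258×(1 − 0.54598) = 0.11714.
New p* = 0.914 − e/c = 0.914 − 0.07848/0.25800 = 0.60981.
Δp* = 0.60981 − 0.54598 = +0.06383.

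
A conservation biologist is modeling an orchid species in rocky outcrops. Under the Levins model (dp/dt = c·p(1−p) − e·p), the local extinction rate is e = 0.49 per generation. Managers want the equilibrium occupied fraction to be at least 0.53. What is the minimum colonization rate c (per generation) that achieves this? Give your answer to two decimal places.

p* = 1 − e/c ≥ 0.53 requires e/c ≤ 0.4700, i.e. c ≥ e/0.4700.
c_min = 0.49/0.4700 = 1.0426.

1.04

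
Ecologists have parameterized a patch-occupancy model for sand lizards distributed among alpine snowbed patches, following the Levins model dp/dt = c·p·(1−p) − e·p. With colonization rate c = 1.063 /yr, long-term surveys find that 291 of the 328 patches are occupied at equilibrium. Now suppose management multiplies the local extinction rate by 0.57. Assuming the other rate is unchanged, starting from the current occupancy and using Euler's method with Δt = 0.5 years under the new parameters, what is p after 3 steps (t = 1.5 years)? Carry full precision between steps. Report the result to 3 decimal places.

0.929

Observed p* = 291/328 = 0.88720.
Balance c(1−p*) = e gives e = 1.063×(1 − 0.88720) = 0.11991.
Starting from p₀ = 0.88720; update p ← p + (dp/dt)·Δt with the new parameters.
  1  |  dp/dt·Δt = +0.022873  |  p_1 = 0.910068
  2  |  dp/dt·Δt = +0.012399  |  p_2 = 0.922467
  3  |  dp/dt·Δt = +0.006489  |  p_3 = 0.928955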